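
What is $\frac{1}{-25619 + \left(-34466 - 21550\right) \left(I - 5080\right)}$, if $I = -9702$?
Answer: $\frac{1}{828002893} \approx 1.2077 \cdot 10^{-9}$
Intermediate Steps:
$\frac{1}{-25619 + \left(-34466 - 21550\right) \left(I - 5080\right)} = \frac{1}{-25619 + \left(-34466 - 21550\right) \left(-9702 - 5080\right)} = \frac{1}{-25619 - -828028512} = \frac{1}{-25619 + 828028512} = \frac{1}{828002893}$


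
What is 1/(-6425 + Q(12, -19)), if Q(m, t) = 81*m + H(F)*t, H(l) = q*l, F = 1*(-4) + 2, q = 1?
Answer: -1/5415 ≈ -0.00018467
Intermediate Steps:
F = -2 (F = -4 + 2 = -2)
H(l) = l (H(l) = 1*l = l)
Q(m, t) = -2*t + 81*m (Q(m, t) = 81*m - 2*t = -2*t + 81*m)
1/(-6425 + Q(12, -19)) = 1/(-6425 + (-2*(-19) + 81*12)) = 1/(-6425 + (38 + 972)) = 1/(-6425 + 1010) = 1/(-5415) = -1/5415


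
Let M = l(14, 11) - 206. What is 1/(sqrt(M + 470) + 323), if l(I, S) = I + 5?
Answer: 323/104046 - sqrt(283)/104046 ≈ 0.0029427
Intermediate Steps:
l(I, S) = 5 + I
M = -187 (M = (5 + 14) - 206 = 19 - 206 = -187)
1/(sqrt(M + 470) + 323) = 1/(sqrt(-187 + 470) + 323) = 1/(sqrt(283) + 323) = 1/(323 + sqrt(283))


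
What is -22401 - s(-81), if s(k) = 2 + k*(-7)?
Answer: -22970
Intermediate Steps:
s(k) = 2 - 7*k
-22401 - s(-81) = -22401 - (2 - 7*(-81)) = -22401 - (2 + 567) = -22401 - 1*569 = -22401 - 569 = -22970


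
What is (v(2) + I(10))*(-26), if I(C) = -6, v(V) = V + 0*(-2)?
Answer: 104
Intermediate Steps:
v(V) = V (v(V) = V + 0 = V)
(v(2) + I(10))*(-26) = (2 - 6)*(-26) = -4*(-26) = 104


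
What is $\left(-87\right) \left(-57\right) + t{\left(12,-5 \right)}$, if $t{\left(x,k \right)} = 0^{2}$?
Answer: $4959$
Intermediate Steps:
$t{\left(x,k \right)} = 0$
$\left(-87\right) \left(-57\right) + t{\left(12,-5 \right)} = \left(-87\right) \left(-57\right) + 0 = 4959 + 0 = 4959$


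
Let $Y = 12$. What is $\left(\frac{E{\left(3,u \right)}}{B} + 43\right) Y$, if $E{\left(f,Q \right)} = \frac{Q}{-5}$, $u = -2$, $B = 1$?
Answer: $\frac{2604}{5} \approx 520.8$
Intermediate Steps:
$E{\left(f,Q \right)} = - \frac{Q}{5}$ ($E{\left(f,Q \right)} = Q \left(- \frac{1}{5}\right) = - \frac{Q}{5}$)
$\left(\frac{E{\left(3,u \right)}}{B} + 43\right) Y = \left(\frac{\left(- \frac{1}{5}\right) \left(-2\right)}{1} + 43\right) 12 = \left(\frac{2}{5} \cdot 1 + 43\right) 12 = \left(\frac{2}{5} + 43\right) 12 = \frac{217}{5} \cdot 12 = \frac{2604}{5}$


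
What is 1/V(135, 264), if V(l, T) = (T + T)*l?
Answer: 1/71280 ≈ 1.4029e-5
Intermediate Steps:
V(l, T) = 2*T*l (V(l, T) = (2*T)*l = 2*T*l)
1/V(135, 264) = 1/(2*264*135) = 1/71280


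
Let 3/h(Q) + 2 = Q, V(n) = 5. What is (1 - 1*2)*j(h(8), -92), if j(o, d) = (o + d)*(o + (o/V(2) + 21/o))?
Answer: 38979/10 ≈ 3897.9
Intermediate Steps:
h(Q) = 3/(-2 + Q)
j(o, d) = (d + o)*(21/o + 6*o/5) (j(o, d) = (o + d)*(o + (o/5 + 21/o)) = (d + o)*(o + (o*(1/5) + 21/o)) = (d + o)*(o + (o/5 + 21/o)) = (d + o)*(o + (21/o + o/5)) = (d + o)*(21/o + 6*o/5))
(1 - 1*2)*j(h(8), -92) = (1 - 1*2)*(21 + 6*(3/(-2 + 8))**2/5 + 21*(-92)/(3/(-2 + 8)) + (6/5)*(-92)*(3/(-2 + 8))) = (1 - 2)*(21 + 6*(3/6)**2/5 + 21*(-92)/(3/6) + (6/5)*(-92)*(3/6)) = -(21 + 6*(3*(1/6))**2/5 + 21*(-92)/(3*(1/6)) + (6/5)*(-92)*(3*(1/6))) = -(21 + 6*(1/2)**2/5 + 21*(-92)/(1/2) + (6/5)*(-92)*(1/2)) = -(21 + (6/5)*(1/4) + 21*(-92)*2 - 276/5) = -(21 + 3/10 - 3864 - 276/5) = -1*(-38979/10) = 38979/10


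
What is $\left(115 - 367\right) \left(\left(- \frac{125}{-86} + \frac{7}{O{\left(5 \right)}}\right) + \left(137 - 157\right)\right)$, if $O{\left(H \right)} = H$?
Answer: $\frac{928998}{215} \approx 4320.9$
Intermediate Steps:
$\left(115 - 367\right) \left(\left(- \frac{125}{-86} + \frac{7}{O{\left(5 \right)}}\right) + \left(137 - 157\right)\right) = \left(115 - 367\right) \left(\left(- \frac{125}{-86} + \frac{7}{5}\right) + \left(137 - 157\right)\right) = - 252 \left(\left(\left(-125\right) \left(- \frac{1}{86}\right) + 7 \cdot \frac{1}{5}\right) - 20\right) = - 252 \left(\left(\frac{125}{86} + \frac{7}{5}\right) - 20\right) = - 252 \left(\frac{1227}{430} - 20\right) = \left(-252\right) \left(- \frac{7373}{430}\right) = \frac{928998}{215}$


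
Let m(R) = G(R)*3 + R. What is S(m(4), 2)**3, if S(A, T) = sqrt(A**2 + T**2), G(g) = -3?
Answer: 29*sqrt(29) ≈ 156.17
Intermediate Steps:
m(R) = -9 + R (m(R) = -3*3 + R = -9 + R)
S(m(4), 2)**3 = (sqrt((-9 + 4)**2 + 2**2))**3 = (sqrt((-5)**2 + 4))**3 = (sqrt(25 + 4))**3 = (sqrt(29))**3 = 29*sqrt(29)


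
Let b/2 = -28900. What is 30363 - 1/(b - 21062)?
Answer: 2394486907/78862 ≈ 30363.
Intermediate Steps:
b = -57800 (b = 2*(-28900) = -57800)
30363 - 1/(b - 21062) = 30363 - 1/(-57800 - 21062) = 30363 - 1/(-78862) = 30363 - 1*(-1/78862) = 30363 + 1/78862 = 2394486907/78862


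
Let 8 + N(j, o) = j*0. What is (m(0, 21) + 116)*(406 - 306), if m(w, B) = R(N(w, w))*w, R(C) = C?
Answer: 11600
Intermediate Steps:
N(j, o) = -8 (N(j, o) = -8 + j*0 = -8 + 0 = -8)
m(w, B) = -8*w
(m(0, 21) + 116)*(406 - 306) = (-8*0 + 116)*(406 - 306) = (0 + 116)*100 = 116*100 = 11600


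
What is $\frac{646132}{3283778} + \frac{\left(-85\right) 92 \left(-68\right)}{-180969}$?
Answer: $- \frac{814625963686}{297131010441} \approx -2.7416$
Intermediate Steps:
$\frac{646132}{3283778} + \frac{\left(-85\right) 92 \left(-68\right)}{-180969} = 646132 \cdot \frac{1}{3283778} + \left(-7820\right) \left(-68\right) \left(- \frac{1}{180969}\right) = \frac{323066}{1641889} + 531760 \left(- \frac{1}{180969}\right) = \frac{323066}{1641889} - \frac{531760}{180969} = - \frac{814625963686}{297131010441}$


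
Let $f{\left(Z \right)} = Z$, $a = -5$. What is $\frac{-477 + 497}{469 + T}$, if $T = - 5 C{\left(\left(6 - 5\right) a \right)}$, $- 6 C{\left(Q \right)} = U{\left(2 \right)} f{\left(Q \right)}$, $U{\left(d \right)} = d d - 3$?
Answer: $\frac{120}{2789} \approx 0.043026$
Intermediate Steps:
$U{\left(d \right)} = -3 + d^{2}$ ($U{\left(d \right)} = d^{2} - 3 = -3 + d^{2}$)
$C{\left(Q \right)} = - \frac{Q}{6}$ ($C{\left(Q \right)} = - \frac{\left(-3 + 2^{2}\right) Q}{6} = - \frac{\left(-3 + 4\right) Q}{6} = - \frac{1 Q}{6} = - \frac{Q}{6}$)
$T = - \frac{25}{6}$ ($T = - 5 \left(- \frac{\left(6 - 5\right) \left(-5\right)}{6}\right) = - 5 \left(- \frac{1 \left(-5\right)}{6}\right) = - 5 \left(\left(- \frac{1}{6}\right) \left(-5\right)\right) = \left(-5\right) \frac{5}{6} = - \frac{25}{6} \approx -4.1667$)
$\frac{-477 + 497}{469 + T} = \frac{-477 + 497}{469 - \frac{25}{6}} = \frac{20}{\frac{2789}{6}} = 20 \cdot \frac{6}{2789} = \frac{120}{2789}$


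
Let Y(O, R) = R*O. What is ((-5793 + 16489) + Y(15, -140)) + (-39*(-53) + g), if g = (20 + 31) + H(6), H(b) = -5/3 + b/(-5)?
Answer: 160667/15 ≈ 10711.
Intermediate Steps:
H(b) = -5/3 - b/5 (H(b) = -5*⅓ + b*(-⅕) = -5/3 - b/5)
g = 722/15 (g = (20 + 31) + (-5/3 - ⅕*6) = 51 + (-5/3 - 6/5) = 51 - 43/15 = 722/15 ≈ 48.133)
Y(O, R) = O*R
((-5793 + 16489) + Y(15, -140)) + (-39*(-53) + g) = ((-5793 + 16489) + 15*(-140)) + (-39*(-53) + 722/15) = (10696 - 2100) + (2067 + 722/15) = 8596 + 31727/15 = 160667/15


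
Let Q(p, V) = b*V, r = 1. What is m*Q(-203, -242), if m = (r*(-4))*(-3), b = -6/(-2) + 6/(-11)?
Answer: -7128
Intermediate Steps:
b = 27/11 (b = -6*(-½) + 6*(-1/11) = 3 - 6/11 = 27/11 ≈ 2.4545)
Q(p, V) = 27*V/11
m = 12 (m = (1*(-4))*(-3) = -4*(-3) = 12)
m*Q(-203, -242) = 12*((27/11)*(-242)) = 12*(-594) = -7128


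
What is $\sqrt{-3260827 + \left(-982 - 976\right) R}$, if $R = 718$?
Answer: $3 i \sqrt{518519} \approx 2160.2 i$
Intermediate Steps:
$\sqrt{-3260827 + \left(-982 - 976\right) R} = \sqrt{-3260827 + \left(-982 - 976\right) 718} = \sqrt{-3260827 - 1405844} = \sqrt{-4666671} = 3 i \sqrt{518519}$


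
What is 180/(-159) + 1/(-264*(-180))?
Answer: -2851147/2518560 ≈ -1.1321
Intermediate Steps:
180/(-159) + 1/(-264*(-180)) = 180*(-1/159) - 1/264*(-1/180) = -60/53 + 1/47520 = -2851147/2518560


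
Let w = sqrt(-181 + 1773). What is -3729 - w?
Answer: -3729 - 2*sqrt(398) ≈ -3768.9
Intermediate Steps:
w = 2*sqrt(398) (w = sqrt(1592) = 2*sqrt(398) ≈ 39.900)
-3729 - w = -3729 - 2*sqrt(398)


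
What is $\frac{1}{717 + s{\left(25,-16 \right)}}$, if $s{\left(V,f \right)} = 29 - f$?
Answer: $\frac{1}{762} \approx 0.0013123$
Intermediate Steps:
$\frac{1}{717 + s{\left(25,-16 \right)}} = \frac{1}{717 + \left(29 - -16\right)} = \frac{1}{717 + \left(29 + 16\right)} = \frac{1}{717 + 45} = \frac{1}{762}$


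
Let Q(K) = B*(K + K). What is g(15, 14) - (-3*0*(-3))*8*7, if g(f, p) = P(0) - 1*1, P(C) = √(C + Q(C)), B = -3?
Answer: -1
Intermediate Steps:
Q(K) = -6*K (Q(K) = -3*(K + K) = -6*K)
P(C) = √5*√(-C) (P(C) = √(C - 6*C) = √(-5*C) = √5*√(-C))
g(f, p) = -1 (g(f, p) = √5*√(-1*0) - 1*1 = √5*√0 - 1 = √5*0 - 1 = 0 - 1 = -1)
g(15, 14) - (-3*0*(-3))*8*7 = -1 - (-3*0*(-3))*8*7 = -1 - (0*(-3))*8*7 = -1 - 0*8*7 = -1 - 0*7 = -1 - 1*0 = -1 + 0 = -1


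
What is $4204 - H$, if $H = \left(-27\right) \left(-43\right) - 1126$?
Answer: $4169$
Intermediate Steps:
$H = 35$ ($H = 1161 - 1126 = 35$)
$4204 - H = 4204 - 35 = 4169$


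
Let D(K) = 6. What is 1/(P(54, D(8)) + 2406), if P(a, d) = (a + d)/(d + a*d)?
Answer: 11/26468 ≈ 0.00041560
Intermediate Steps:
P(a, d) = (a + d)/(d + a*d)
1/(P(54, D(8)) + 2406) = 1/((54 + 6)/(6*(1 + 54)) + 2406) = 1/((1/6)*60/55 + 2406) = 1/((1/6)*(1/55)*60 + 2406) = 1/(2/11 + 2406) = 1/(26468/11) = 11/26468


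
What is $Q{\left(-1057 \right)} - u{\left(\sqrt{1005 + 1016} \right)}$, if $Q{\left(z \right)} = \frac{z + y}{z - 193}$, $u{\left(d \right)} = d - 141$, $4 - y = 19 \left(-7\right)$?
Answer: $\frac{17717}{125} - \sqrt{2021} \approx 96.781$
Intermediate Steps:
$y = 137$ ($y = 4 - 19 \left(-7\right) = 4 - -133 = 4 + 133 = 137$)
$u{\left(d \right)} = -141 + d$
$Q{\left(z \right)} = \frac{137 + z}{-193 + z}$ ($Q{\left(z \right)} = \frac{z + 137}{z - 193} = \frac{137 + z}{-193 + z}$)
$Q{\left(-1057 \right)} - u{\left(\sqrt{1005 + 1016} \right)} = \frac{137 - 1057}{-193 - 1057} - \left(-141 + \sqrt{1005 + 1016}\right) = \frac{1}{-1250} \left(-920\right) - \left(-141 + \sqrt{2021}\right) = \left(- \frac{1}{1250}\right) \left(-920\right) + \left(141 - \sqrt{2021}\right) = \frac{92}{125} + \left(141 - \sqrt{2021}\right) = \frac{17717}{125} - \sqrt{2021}$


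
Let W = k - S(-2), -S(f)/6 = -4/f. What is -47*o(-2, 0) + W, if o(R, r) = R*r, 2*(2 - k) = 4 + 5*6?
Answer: -3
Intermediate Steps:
S(f) = 24/f (S(f) = -(-24)/f = 24/f)
k = -15 (k = 2 - (4 + 5*6)/2 = 2 - (4 + 30)/2 = 2 - ½*34 = 2 - 17 = -15)
W = -3 (W = -15 - 24/(-2) = -15 - 24*(-1)/2 = -15 - 1*(-12) = -15 + 12 = -3)
-47*o(-2, 0) + W = -(-94)*0 - 3 = -47*0 - 3 = 0 - 3 = -3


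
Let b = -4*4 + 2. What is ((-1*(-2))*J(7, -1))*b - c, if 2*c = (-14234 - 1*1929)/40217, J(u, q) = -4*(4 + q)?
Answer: 27041987/80434 ≈ 336.20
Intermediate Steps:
b = -14 (b = -16 + 2 = -14)
J(u, q) = -16 - 4*q
c = -16163/80434 (c = ((-14234 - 1*1929)/40217)/2 = ((-14234 - 1929)*(1/40217))/2 = (-16163*1/40217)/2 = (½)*(-16163/40217) = -16163/80434 ≈ -0.20095)
((-1*(-2))*J(7, -1))*b - c = ((-1*(-2))*(-16 - 4*(-1)))*(-14) - 1*(-16163/80434) = (2*(-16 + 4))*(-14) + 16163/80434 = (2*(-12))*(-14) + 16163/80434 = -24*(-14) + 16163/80434 = 336 + 16163/80434 = 27041987/80434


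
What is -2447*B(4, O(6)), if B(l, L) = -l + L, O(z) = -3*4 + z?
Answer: 24470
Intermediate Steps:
O(z) = -12 + z
B(l, L) = L - l
-2447*B(4, O(6)) = -2447*((-12 + 6) - 1*4) = -2447*(-6 - 4) = -2447*(-10) = 24470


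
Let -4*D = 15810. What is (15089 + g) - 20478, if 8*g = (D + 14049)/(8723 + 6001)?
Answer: -423180661/78528 ≈ -5388.9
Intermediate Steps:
D = -7905/2 (D = -1/4*15810 = -7905/2 ≈ -3952.5)
g = 6731/78528 (g = ((-7905/2 + 14049)/(8723 + 6001))/8 = ((20193/2)/14724)/8 = ((20193/2)*(1/14724))/8 = (1/8)*(6731/9816) = 6731/78528 ≈ 0.085715)
(15089 + g) - 20478 = (15089 + 6731/78528) - 20478 = 1184915723/78528 - 20478 = -423180661/78528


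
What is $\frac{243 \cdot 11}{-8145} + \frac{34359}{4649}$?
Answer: $\frac{29714142}{4207345} \approx 7.0624$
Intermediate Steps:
$\frac{243 \cdot 11}{-8145} + \frac{34359}{4649} = 2673 \left(- \frac{1}{8145}\right) + 34359 \cdot \frac{1}{4649} = - \frac{297}{905} + \frac{34359}{4649} = \frac{29714142}{4207345}$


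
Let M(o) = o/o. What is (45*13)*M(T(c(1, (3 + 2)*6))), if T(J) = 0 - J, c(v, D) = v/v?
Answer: 585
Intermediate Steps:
c(v, D) = 1
T(J) = -J
M(o) = 1
(45*13)*M(T(c(1, (3 + 2)*6))) = (45*13)*1 = 585*1 = 585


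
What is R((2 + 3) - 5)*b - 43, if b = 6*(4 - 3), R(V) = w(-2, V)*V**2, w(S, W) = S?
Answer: -43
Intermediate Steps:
R(V) = -2*V**2
b = 6 (b = 6*1 = 6)
R((2 + 3) - 5)*b - 43 = -2*((2 + 3) - 5)**2*6 - 43 = -2*(5 - 5)**2*6 - 43 = -2*0**2*6 - 43 = -2*0*6 - 43 = 0*6 - 43 = 0 - 43 = -43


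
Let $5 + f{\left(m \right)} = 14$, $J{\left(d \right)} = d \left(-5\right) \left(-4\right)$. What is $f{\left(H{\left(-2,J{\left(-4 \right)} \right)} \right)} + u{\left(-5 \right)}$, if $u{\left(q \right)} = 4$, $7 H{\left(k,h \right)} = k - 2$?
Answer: $13$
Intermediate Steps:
$J{\left(d \right)} = 20 d$ ($J{\left(d \right)} = - 5 d \left(-4\right) = 20 d$)
$H{\left(k,h \right)} = - \frac{2}{7} + \frac{k}{7}$ ($H{\left(k,h \right)} = \frac{k - 2}{7} = \frac{-2 + k}{7} = - \frac{2}{7} + \frac{k}{7}$)
$f{\left(m \right)} = 9$ ($f{\left(m \right)} = -5 + 14 = 9$)
$f{\left(H{\left(-2,J{\left(-4 \right)} \right)} \right)} + u{\left(-5 \right)} = 9 + 4 = 13$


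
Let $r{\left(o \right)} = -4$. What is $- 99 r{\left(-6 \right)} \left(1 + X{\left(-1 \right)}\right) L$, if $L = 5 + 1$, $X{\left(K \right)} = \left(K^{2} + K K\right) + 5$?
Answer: $19008$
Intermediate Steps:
$X{\left(K \right)} = 5 + 2 K^{2}$ ($X{\left(K \right)} = \left(K^{2} + K^{2}\right) + 5 = 2 K^{2} + 5 = 5 + 2 K^{2}$)
$L = 6$
$- 99 r{\left(-6 \right)} \left(1 + X{\left(-1 \right)}\right) L = \left(-99\right) \left(-4\right) \left(1 + \left(5 + 2 \left(-1\right)^{2}\right)\right) 6 = 396 \left(1 + \left(5 + 2 \cdot 1\right)\right) 6 = 396 \left(1 + \left(5 + 2\right)\right) 6 = 396 \left(1 + 7\right) 6 = 396 \cdot 8 \cdot 6 = 396 \cdot 48 = 19008$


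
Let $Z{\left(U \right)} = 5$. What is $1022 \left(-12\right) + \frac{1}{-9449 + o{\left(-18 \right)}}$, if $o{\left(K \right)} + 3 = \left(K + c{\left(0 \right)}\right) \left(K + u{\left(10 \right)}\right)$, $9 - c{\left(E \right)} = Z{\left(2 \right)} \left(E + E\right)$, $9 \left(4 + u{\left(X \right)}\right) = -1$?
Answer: $- \frac{113478793}{9253} \approx -12264.0$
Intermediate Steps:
$u{\left(X \right)} = - \frac{37}{9}$ ($u{\left(X \right)} = -4 + \frac{1}{9} \left(-1\right) = -4 - \frac{1}{9} = - \frac{37}{9}$)
$c{\left(E \right)} = 9 - 10 E$ ($c{\left(E \right)} = 9 - 5 \left(E + E\right) = 9 - 5 \cdot 2 E = 9 - 10 E$)
$o{\left(K \right)} = -3 + \left(9 + K\right) \left(- \frac{37}{9} + K\right)$ ($o{\left(K \right)} = -3 + \left(K + \left(9 - 0\right)\right) \left(K - \frac{37}{9}\right) = -3 + \left(K + \left(9 + 0\right)\right) \left(- \frac{37}{9} + K\right) = -3 + \left(K + 9\right) \left(- \frac{37}{9} + K\right) = -3 + \left(9 + K\right) \left(- \frac{37}{9} + K\right)$)
$1022 \left(-12\right) + \frac{1}{-9449 + o{\left(-18 \right)}} = 1022 \left(-12\right) + \frac{1}{-9449 + \left(-40 + \left(-18\right)^{2} + \frac{44}{9} \left(-18\right)\right)} = -12264 + \frac{1}{-9449 - -196} = -12264 + \frac{1}{-9449 + 196} = -12264 + \frac{1}{-9253} = -12264 - \frac{1}{9253} = - \frac{113478793}{9253}$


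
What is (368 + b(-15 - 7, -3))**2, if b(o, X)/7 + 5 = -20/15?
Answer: 942841/9 ≈ 1.0476e+5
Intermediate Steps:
b(o, X) = -133/3 (b(o, X) = -35 + 7*(-20/15) = -35 + 7*(-20*1/15) = -35 + 7*(-4/3) = -35 - 28/3 = -133/3)
(368 + b(-15 - 7, -3))**2 = (368 - 133/3)**2 = (971/3)**2 = 942841/9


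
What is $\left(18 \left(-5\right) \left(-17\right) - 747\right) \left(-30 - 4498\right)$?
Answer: $-3545424$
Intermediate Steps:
$\left(18 \left(-5\right) \left(-17\right) - 747\right) \left(-30 - 4498\right) = \left(\left(-90\right) \left(-17\right) - 747\right) \left(-4528\right) = \left(1530 - 747\right) \left(-4528\right) = 783 \left(-4528\right) = -3545424$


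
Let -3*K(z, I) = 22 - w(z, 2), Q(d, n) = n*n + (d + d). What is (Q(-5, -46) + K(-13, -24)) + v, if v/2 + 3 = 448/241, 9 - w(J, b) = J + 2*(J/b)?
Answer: 1524121/723 ≈ 2108.1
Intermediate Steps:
w(J, b) = 9 - J - 2*J/b (w(J, b) = 9 - (J + 2*(J/b)) = 9 - (J + 2*J/b) = 9 + (-J - 2*J/b) = 9 - J - 2*J/b)
Q(d, n) = n² + 2*d
K(z, I) = -13/3 - 2*z/3 (K(z, I) = -(22 - (9 - z - 2*z/2))/3 = -(22 - (9 - z - 2*z*½))/3 = -(22 - (9 - z - z))/3 = -(22 - (9 - 2*z))/3 = -(22 + (-9 + 2*z))/3 = -(13 + 2*z)/3 = -13/3 - 2*z/3)
v = -550/241 (v = -6 + 2*(448/241) = -6 + 896/241 = -550/241 ≈ -2.2822)
(Q(-5, -46) + K(-13, -24)) + v = (((-46)² + 2*(-5)) + (-13/3 - ⅔*(-13))) - 550/241 = ((2116 - 10) + (-13/3 + 26/3)) - 550/241 = (2106 + 13/3) - 550/241 = 6331/3 - 550/241 = 1524121/723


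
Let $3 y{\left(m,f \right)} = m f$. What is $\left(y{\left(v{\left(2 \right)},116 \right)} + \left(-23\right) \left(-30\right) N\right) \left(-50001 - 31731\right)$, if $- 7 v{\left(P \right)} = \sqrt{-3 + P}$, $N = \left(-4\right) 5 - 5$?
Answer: $1409877000 + 451472 i \approx 1.4099 \cdot 10^{9} + 4.5147 \cdot 10^{5} i$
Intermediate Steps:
$N = -25$ ($N = -20 - 5 = -25$)
$v{\left(P \right)} = - \frac{\sqrt{-3 + P}}{7}$
$y{\left(m,f \right)} = \frac{f m}{3}$ ($y{\left(m,f \right)} = \frac{m f}{3} = \frac{f m}{3}$)
$\left(y{\left(v{\left(2 \right)},116 \right)} + \left(-23\right) \left(-30\right) N\right) \left(-50001 - 31731\right) = \left(\frac{1}{3} \cdot 116 \left(- \frac{\sqrt{-3 + 2}}{7}\right) + \left(-23\right) \left(-30\right) \left(-25\right)\right) \left(-50001 - 31731\right) = \left(\frac{1}{3} \cdot 116 \left(- \frac{\sqrt{-1}}{7}\right) + 690 \left(-25\right)\right) \left(-81732\right) = \left(\frac{1}{3} \cdot 116 \left(- \frac{i}{7}\right) - 17250\right) \left(-81732\right) = \left(- \frac{116 i}{21} - 17250\right) \left(-81732\right) = \left(-17250 - \frac{116 i}{21}\right) \left(-81732\right) = 1409877000 + 451472 i$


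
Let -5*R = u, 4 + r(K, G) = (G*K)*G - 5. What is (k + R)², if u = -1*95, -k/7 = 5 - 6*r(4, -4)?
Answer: 5262436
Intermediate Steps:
r(K, G) = -9 + K*G² (r(K, G) = -4 + ((G*K)*G - 5) = -4 + (K*G² - 5) = -4 + (-5 + K*G²) = -9 + K*G²)
k = 2275 (k = -7*(5 - 6*(-9 + 4*(-4)²)) = -7*(5 - 6*(-9 + 4*16)) = -7*(5 - 6*(-9 + 64)) = -7*(5 - 6*55) = -7*(5 - 330) = -7*(-325) = 2275)
u = -95
R = 19 (R = -⅕*(-95) = 19)
(k + R)² = (2275 + 19)² = 2294² = 5262436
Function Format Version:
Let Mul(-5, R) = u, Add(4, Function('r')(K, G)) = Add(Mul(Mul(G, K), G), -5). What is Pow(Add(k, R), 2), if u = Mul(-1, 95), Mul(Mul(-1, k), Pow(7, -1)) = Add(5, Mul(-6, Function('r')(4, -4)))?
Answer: 5262436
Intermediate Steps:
Function('r')(K, G) = Add(-9, Mul(K, Pow(G, 2))) (Function('r')(K, G) = Add(-4, Add(Mul(Mul(G, K), G), -5)) = Add(-4, Add(Mul(K, Pow(G, 2)), -5)) = Add(-4, Add(-5, Mul(K, Pow(G, 2)))) = Add(-9, Mul(K, Pow(G, 2))))
k = 2275 (k = Mul(-7, Add(5, Mul(-6, Add(-9, Mul(4, Pow(-4, 2)))))) = Mul(-7, Add(5, Mul(-6, Add(-9, Mul(4, 16))))) = Mul(-7, Add(5, Mul(-6, Add(-9, 64)))) = Mul(-7, Add(5, Mul(-6, 55))) = Mul(-7, Add(5, -330)) = Mul(-7, -325) = 2275)
u = -95
R = 19 (R = Mul(Rational(-1, 5), -95) = 19)
Pow(Add(k, R), 2) = Pow(Add(2275, 19), 2) = Pow(2294, 2) = 5262436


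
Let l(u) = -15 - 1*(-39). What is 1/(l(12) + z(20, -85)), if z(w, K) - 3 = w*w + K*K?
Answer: 1/7652 ≈ 0.00013068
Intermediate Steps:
l(u) = 24 (l(u) = -15 + 39 = 24)
z(w, K) = 3 + K**2 + w**2 (z(w, K) = 3 + (w*w + K*K) = 3 + (w**2 + K**2) = 3 + (K**2 + w**2) = 3 + K**2 + w**2)
1/(l(12) + z(20, -85)) = 1/(24 + (3 + (-85)**2 + 20**2)) = 1/(24 + (3 + 7225 + 400)) = 1/(24 + 7628) = 1/7652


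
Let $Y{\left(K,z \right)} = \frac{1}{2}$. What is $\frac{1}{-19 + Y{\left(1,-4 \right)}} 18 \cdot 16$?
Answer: $- \frac{576}{37} \approx -15.568$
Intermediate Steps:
$Y{\left(K,z \right)} = \frac{1}{2}$
$\frac{1}{-19 + Y{\left(1,-4 \right)}} 18 \cdot 16 = \frac{1}{-19 + \frac{1}{2}} \cdot 18 \cdot 16 = \frac{1}{- \frac{37}{2}} \cdot 18 \cdot 16 = \left(- \frac{2}{37}\right) 18 \cdot 16 = \left(- \frac{36}{37}\right) 16 = - \frac{576}{37}$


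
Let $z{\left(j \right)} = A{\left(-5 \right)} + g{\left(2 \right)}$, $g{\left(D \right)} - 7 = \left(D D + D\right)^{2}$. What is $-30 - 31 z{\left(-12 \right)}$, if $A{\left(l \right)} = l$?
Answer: $-1208$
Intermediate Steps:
$g{\left(D \right)} = 7 + \left(D + D^{2}\right)^{2}$ ($g{\left(D \right)} = 7 + \left(D D + D\right)^{2} = 7 + \left(D^{2} + D\right)^{2} = 7 + \left(D + D^{2}\right)^{2}$)
$z{\left(j \right)} = 38$ ($z{\left(j \right)} = -5 + \left(7 + 2^{2} \left(1 + 2\right)^{2}\right) = -5 + \left(7 + 4 \cdot 3^{2}\right) = -5 + \left(7 + 4 \cdot 9\right) = -5 + \left(7 + 36\right) = -5 + 43 = 38$)
$-30 - 31 z{\left(-12 \right)} = -30 - 1178 = -1208$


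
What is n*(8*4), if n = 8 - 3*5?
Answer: -224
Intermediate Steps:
n = -7 (n = 8 - 15 = -7)
n*(8*4) = -56*4 = -7*32 = -224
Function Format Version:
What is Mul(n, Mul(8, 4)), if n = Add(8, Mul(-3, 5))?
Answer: -224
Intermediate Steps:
n = -7 (n = Add(8, -15) = -7)
Mul(n, Mul(8, 4)) = Mul(-7, Mul(8, 4)) = Mul(-7, 32) = -224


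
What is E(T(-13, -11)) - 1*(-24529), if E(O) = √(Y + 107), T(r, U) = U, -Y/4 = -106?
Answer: 24529 + 3*√59 ≈ 24552.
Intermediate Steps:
Y = 424 (Y = -4*(-106) = 424)
E(O) = 3*√59 (E(O) = √(424 + 107) = √531 = 3*√59)
E(T(-13, -11)) - 1*(-24529) = 3*√59 - 1*(-24529) = 3*√59 + 24529 = 24529 + 3*√59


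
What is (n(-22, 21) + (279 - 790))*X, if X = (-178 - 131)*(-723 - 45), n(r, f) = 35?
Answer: -112960512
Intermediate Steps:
X = 237312 (X = -309*(-768) = 237312)
(n(-22, 21) + (279 - 790))*X = (35 + (279 - 790))*237312 = (35 - 511)*237312 = -476*237312 = -112960512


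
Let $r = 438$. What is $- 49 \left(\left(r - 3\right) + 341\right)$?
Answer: $-38024$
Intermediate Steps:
$- 49 \left(\left(r - 3\right) + 341\right) = - 49 \left(\left(438 - 3\right) + 341\right) = - 49 \left(435 + 341\right) = \left(-49\right) 776 = -38024$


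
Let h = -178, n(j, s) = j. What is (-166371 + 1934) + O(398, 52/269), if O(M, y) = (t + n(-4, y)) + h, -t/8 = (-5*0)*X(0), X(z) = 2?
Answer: -164619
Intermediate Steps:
t = 0 (t = -8*(-5*0)*2 = -0*2 = -8*0 = 0)
O(M, y) = -182 (O(M, y) = (0 - 4) - 178 = -4 - 178 = -182)
(-166371 + 1934) + O(398, 52/269) = (-166371 + 1934) - 182 = -164437 - 182 = -164619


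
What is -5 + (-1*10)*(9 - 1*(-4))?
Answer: -135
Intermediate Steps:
-5 + (-1*10)*(9 - 1*(-4)) = -5 - 10*(9 + 4) = -5 - 10*13 = -5 - 130 = -135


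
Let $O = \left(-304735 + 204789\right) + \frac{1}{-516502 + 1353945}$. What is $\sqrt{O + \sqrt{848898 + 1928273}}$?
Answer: $\frac{\sqrt{-70093207042037111 + 701310778249 \sqrt{2777171}}}{837443} \approx 313.5 i$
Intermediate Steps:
$O = - \frac{83699078077}{837443}$ ($O = -99946 + \frac{1}{837443} = - \frac{83699078077}{837443} \approx -99946.0$)
$\sqrt{O + \sqrt{848898 + 1928273}} = \sqrt{- \frac{83699078077}{837443} + \sqrt{848898 + 1928273}} = \sqrt{- \frac{83699078077}{837443} + \sqrt{2777171}}$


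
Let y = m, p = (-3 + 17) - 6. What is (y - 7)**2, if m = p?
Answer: 1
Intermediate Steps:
p = 8 (p = 14 - 6 = 8)
m = 8
y = 8
(y - 7)**2 = (8 - 7)**2 = 1**2 = 1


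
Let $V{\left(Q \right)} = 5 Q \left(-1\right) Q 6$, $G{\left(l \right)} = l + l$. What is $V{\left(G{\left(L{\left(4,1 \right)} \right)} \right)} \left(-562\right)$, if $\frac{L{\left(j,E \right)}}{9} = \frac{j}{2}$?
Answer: $21850560$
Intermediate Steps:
$L{\left(j,E \right)} = \frac{9 j}{2}$ ($L{\left(j,E \right)} = 9 \frac{j}{2} = \frac{9 j}{2}$)
$G{\left(l \right)} = 2 l$
$V{\left(Q \right)} = - 30 Q^{2}$ ($V{\left(Q \right)} = 5 - Q Q 6 = 5 \left(- Q^{2}\right) 6 = - 5 Q^{2} \cdot 6 = - 30 Q^{2}$)
$V{\left(G{\left(L{\left(4,1 \right)} \right)} \right)} \left(-562\right) = - 30 \left(2 \cdot \frac{9}{2} \cdot 4\right)^{2} \left(-562\right) = - 30 \left(2 \cdot 18\right)^{2} \left(-562\right) = - 30 \cdot 36^{2} \left(-562\right) = \left(-30\right) 1296 \left(-562\right) = \left(-38880\right) \left(-562\right) = 21850560$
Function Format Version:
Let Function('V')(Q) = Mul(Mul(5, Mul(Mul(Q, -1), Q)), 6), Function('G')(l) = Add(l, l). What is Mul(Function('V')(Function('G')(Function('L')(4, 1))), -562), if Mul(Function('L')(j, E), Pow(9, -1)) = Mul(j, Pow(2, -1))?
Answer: 21850560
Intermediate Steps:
Function('L')(j, E) = Mul(Rational(9, 2), j) (Function('L')(j, E) = Mul(9, Mul(j, Pow(2, -1))) = Mul(9, Mul(j, Rational(1, 2))) = Mul(9, Mul(Rational(1, 2), j)) = Mul(Rational(9, 2), j))
Function('G')(l) = Mul(2, l)
Function('V')(Q) = Mul(-30, Pow(Q, 2)) (Function('V')(Q) = Mul(Mul(5, Mul(Mul(-1, Q), Q)), 6) = Mul(Mul(5, Mul(-1, Pow(Q, 2))), 6) = Mul(Mul(-5, Pow(Q, 2)), 6) = Mul(-30, Pow(Q, 2)))
Mul(Function('V')(Function('G')(Function('L')(4, 1))), -562) = Mul(Mul(-30, Pow(Mul(2, Mul(Rational(9, 2), 4)), 2)), -562) = Mul(Mul(-30, Pow(Mul(2, 18), 2)), -562) = Mul(Mul(-30, Pow(36, 2)), -562) = Mul(Mul(-30, 1296), -562) = Mul(-38880, -562) = 21850560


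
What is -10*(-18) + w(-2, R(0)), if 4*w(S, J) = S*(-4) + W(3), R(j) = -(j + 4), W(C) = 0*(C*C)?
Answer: 182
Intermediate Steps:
W(C) = 0 (W(C) = 0*C² = 0)
R(j) = -4 - j (R(j) = -(4 + j) = -4 - j)
w(S, J) = -S (w(S, J) = (S*(-4) + 0)/4 = (-4*S + 0)/4 = (-4*S)/4 = -S)
-10*(-18) + w(-2, R(0)) = -10*(-18) - 1*(-2) = 180 + 2 = 182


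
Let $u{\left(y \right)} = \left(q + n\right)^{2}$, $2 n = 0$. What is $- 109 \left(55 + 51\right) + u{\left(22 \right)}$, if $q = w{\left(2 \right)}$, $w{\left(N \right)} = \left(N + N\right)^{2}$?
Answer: $-11298$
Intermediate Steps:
$n = 0$ ($n = \frac{1}{2} \cdot 0 = 0$)
$w{\left(N \right)} = 4 N^{2}$ ($w{\left(N \right)} = \left(2 N\right)^{2} = 4 N^{2}$)
$q = 16$ ($q = 4 \cdot 2^{2} = 4 \cdot 4 = 16$)
$u{\left(y \right)} = 256$ ($u{\left(y \right)} = \left(16 + 0\right)^{2} = 16^{2} = 256$)
$- 109 \left(55 + 51\right) + u{\left(22 \right)} = - 109 \left(55 + 51\right) + 256 = \left(-109\right) 106 + 256 = -11554 + 256 = -11298$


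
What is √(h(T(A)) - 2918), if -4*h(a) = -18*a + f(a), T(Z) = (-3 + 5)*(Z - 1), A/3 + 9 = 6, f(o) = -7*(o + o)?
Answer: 9*I*√38 ≈ 55.48*I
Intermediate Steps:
f(o) = -14*o
A = -9 (A = -27 + 3*6 = -27 + 18 = -9)
T(Z) = -2 + 2*Z (T(Z) = 2*(-1 + Z) = -2 + 2*Z)
h(a) = 8*a (h(a) = -(-18*a - 14*a)/4 = -(-8)*a = 8*a)
√(h(T(A)) - 2918) = √(8*(-2 + 2*(-9)) - 2918) = √(8*(-2 - 18) - 2918) = √(8*(-20) - 2918) = √(-160 - 2918) = √(-3078) = 9*I*√38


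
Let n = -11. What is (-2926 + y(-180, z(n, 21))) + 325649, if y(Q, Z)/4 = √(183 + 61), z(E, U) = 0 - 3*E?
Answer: 322723 + 8*√61 ≈ 3.2279e+5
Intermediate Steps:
z(E, U) = -3*E
y(Q, Z) = 8*√61 (y(Q, Z) = 4*√(183 + 61) = 4*√244 = 4*(2*√61) = 8*√61)
(-2926 + y(-180, z(n, 21))) + 325649 = (-2926 + 8*√61) + 325649 = 322723 + 8*√61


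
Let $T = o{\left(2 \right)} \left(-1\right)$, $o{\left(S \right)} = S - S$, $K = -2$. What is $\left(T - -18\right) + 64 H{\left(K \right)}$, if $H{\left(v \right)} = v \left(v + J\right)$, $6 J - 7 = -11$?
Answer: $\frac{1078}{3} \approx 359.33$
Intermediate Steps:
$J = - \frac{2}{3}$ ($J = \frac{7}{6} + \frac{1}{6} \left(-11\right) = \frac{7}{6} - \frac{11}{6} = - \frac{2}{3} \approx -0.66667$)
$o{\left(S \right)} = 0$
$T = 0$ ($T = 0 \left(-1\right) = 0$)
$H{\left(v \right)} = v \left(- \frac{2}{3} + v\right)$ ($H{\left(v \right)} = v \left(v - \frac{2}{3}\right) = v \left(- \frac{2}{3} + v\right)$)
$\left(T - -18\right) + 64 H{\left(K \right)} = \left(0 - -18\right) + 64 \cdot \frac{1}{3} \left(-2\right) \left(-2 + 3 \left(-2\right)\right) = \left(0 + 18\right) + 64 \cdot \frac{1}{3} \left(-2\right) \left(-2 - 6\right) = 18 + 64 \cdot \frac{1}{3} \left(-2\right) \left(-8\right) = 18 + 64 \cdot \frac{16}{3} = 18 + \frac{1024}{3} = \frac{1078}{3}$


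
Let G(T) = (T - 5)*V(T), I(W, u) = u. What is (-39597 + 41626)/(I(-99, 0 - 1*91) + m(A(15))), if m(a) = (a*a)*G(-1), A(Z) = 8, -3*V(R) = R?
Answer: -2029/219 ≈ -9.2648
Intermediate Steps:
V(R) = -R/3
G(T) = -T*(-5 + T)/3 (G(T) = (T - 5)*(-T/3) = (-5 + T)*(-T/3) = -T*(-5 + T)/3)
m(a) = -2*a² (m(a) = (a*a)*((⅓)*(-1)*(5 - 1*(-1))) = a²*((⅓)*(-1)*(5 + 1)) = a²*((⅓)*(-1)*6) = a²*(-2) = -2*a²)
(-39597 + 41626)/(I(-99, 0 - 1*91) + m(A(15))) = (-39597 + 41626)/((0 - 1*91) - 2*8²) = 2029/((0 - 91) - 2*64) = 2029/(-91 - 128) = 2029/(-219) = 2029*(-1/219) = -2029/219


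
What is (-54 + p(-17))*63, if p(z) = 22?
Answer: -2016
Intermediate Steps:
(-54 + p(-17))*63 = (-54 + 22)*63 = -32*63 = -2016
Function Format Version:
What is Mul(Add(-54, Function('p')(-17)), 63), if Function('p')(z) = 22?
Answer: -2016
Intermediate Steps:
Mul(Add(-54, Function('p')(-17)), 63) = Mul(Add(-54, 22), 63) = Mul(-32, 63) = -2016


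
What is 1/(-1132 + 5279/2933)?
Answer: -2933/3314877 ≈ -0.00088480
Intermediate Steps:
1/(-1132 + 5279/2933) = 1/(-3314877/2933) = -2933/3314877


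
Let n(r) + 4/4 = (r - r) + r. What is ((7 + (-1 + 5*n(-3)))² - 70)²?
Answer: 15876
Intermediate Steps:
n(r) = -1 + r (n(r) = -1 + ((r - r) + r) = -1 + (0 + r) = -1 + r)
((7 + (-1 + 5*n(-3)))² - 70)² = ((7 + (-1 + 5*(-1 - 3)))² - 70)² = ((7 + (-1 + 5*(-4)))² - 70)² = ((7 + (-1 - 20))² - 70)² = ((7 - 21)² - 70)² = ((-14)² - 70)² = (196 - 70)² = 126² = 15876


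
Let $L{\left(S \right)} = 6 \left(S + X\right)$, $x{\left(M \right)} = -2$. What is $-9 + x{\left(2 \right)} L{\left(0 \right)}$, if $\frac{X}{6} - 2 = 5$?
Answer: $-513$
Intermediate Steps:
$X = 42$ ($X = 12 + 6 \cdot 5 = 12 + 30 = 42$)
$L{\left(S \right)} = 252 + 6 S$ ($L{\left(S \right)} = 6 \left(S + 42\right) = 6 \left(42 + S\right) = 252 + 6 S$)
$-9 + x{\left(2 \right)} L{\left(0 \right)} = -9 - 2 \left(252 + 6 \cdot 0\right) = -9 - 2 \left(252 + 0\right) = -9 - 504 = -513$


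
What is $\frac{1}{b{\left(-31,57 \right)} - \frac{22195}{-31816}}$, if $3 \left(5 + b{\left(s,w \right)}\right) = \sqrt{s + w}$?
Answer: $- \frac{39196198440}{142318824769} - \frac{3036773568 \sqrt{26}}{142318824769} \approx -0.38421$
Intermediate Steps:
$b{\left(s,w \right)} = -5 + \frac{\sqrt{s + w}}{3}$
$\frac{1}{b{\left(-31,57 \right)} - \frac{22195}{-31816}} = \frac{1}{\left(-5 + \frac{\sqrt{-31 + 57}}{3}\right) - \frac{22195}{-31816}} = \frac{1}{\left(-5 + \frac{\sqrt{26}}{3}\right) - - \frac{22195}{31816}} = \frac{1}{\left(-5 + \frac{\sqrt{26}}{3}\right) + \frac{22195}{31816}} = \frac{1}{- \frac{136885}{31816} + \frac{\sqrt{26}}{3}}$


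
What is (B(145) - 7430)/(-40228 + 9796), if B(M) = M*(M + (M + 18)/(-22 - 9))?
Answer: -198905/471696 ≈ -0.42168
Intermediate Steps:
B(M) = M*(-18/31 + 30*M/31) (B(M) = M*(M + (18 + M)/(-31)) = M*(M + (18 + M)*(-1/31)) = M*(M + (-18/31 - M/31)) = M*(-18/31 + 30*M/31))
(B(145) - 7430)/(-40228 + 9796) = ((6/31)*145*(-3 + 5*145) - 7430)/(-40228 + 9796) = ((6/31)*145*(-3 + 725) - 7430)/(-30432) = ((6/31)*145*722 - 7430)*(-1/30432) = (628140/31 - 7430)*(-1/30432) = (397810/31)*(-1/30432) = -198905/471696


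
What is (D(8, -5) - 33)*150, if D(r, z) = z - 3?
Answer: -6150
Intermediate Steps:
D(r, z) = -3 + z
(D(8, -5) - 33)*150 = ((-3 - 5) - 33)*150 = (-8 - 33)*150 = -41*150 = -6150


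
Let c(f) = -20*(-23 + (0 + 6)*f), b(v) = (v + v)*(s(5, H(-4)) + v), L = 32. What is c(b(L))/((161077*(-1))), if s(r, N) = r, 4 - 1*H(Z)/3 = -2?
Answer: 283700/161077 ≈ 1.7613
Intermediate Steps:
H(Z) = 18 (H(Z) = 12 - 3*(-2) = 12 + 6 = 18)
b(v) = 2*v*(5 + v) (b(v) = (v + v)*(5 + v) = (2*v)*(5 + v) = 2*v*(5 + v))
c(f) = 460 - 120*f (c(f) = -20*(-23 + 6*f) = 460 - 120*f)
c(b(L))/((161077*(-1))) = (460 - 240*32*(5 + 32))/((161077*(-1))) = (460 - 240*32*37)/(-161077) = (460 - 120*2368)*(-1/161077) = (460 - 284160)*(-1/161077) = -283700*(-1/161077) = 283700/161077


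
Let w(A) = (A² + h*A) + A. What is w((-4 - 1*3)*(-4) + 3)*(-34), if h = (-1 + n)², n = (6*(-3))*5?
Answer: -8761902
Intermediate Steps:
n = -90 (n = -18*5 = -90)
h = 8281 (h = (-1 - 90)² = (-91)² = 8281)
w(A) = A² + 8282*A (w(A) = (A² + 8281*A) + A = A² + 8282*A)
w((-4 - 1*3)*(-4) + 3)*(-34) = (((-4 - 1*3)*(-4) + 3)*(8282 + ((-4 - 1*3)*(-4) + 3)))*(-34) = (((-4 - 3)*(-4) + 3)*(8282 + ((-4 - 3)*(-4) + 3)))*(-34) = ((-7*(-4) + 3)*(8282 + (-7*(-4) + 3)))*(-34) = ((28 + 3)*(8282 + (28 + 3)))*(-34) = (31*(8282 + 31))*(-34) = (31*8313)*(-34) = 257703*(-34) = -8761902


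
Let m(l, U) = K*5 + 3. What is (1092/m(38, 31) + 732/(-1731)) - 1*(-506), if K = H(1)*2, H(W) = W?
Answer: 340186/577 ≈ 589.58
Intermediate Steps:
K = 2 (K = 1*2 = 2)
m(l, U) = 13 (m(l, U) = 2*5 + 3 = 10 + 3 = 13)
(1092/m(38, 31) + 732/(-1731)) - 1*(-506) = (1092/13 + 732/(-1731)) - 1*(-506) = (1092*(1/13) + 732*(-1/1731)) + 506 = (84 - 244/577) + 506 = 48224/577 + 506 = 340186/577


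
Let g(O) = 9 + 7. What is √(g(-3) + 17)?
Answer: √33 ≈ 5.7446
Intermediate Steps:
g(O) = 16
√(g(-3) + 17) = √(16 + 17) = √33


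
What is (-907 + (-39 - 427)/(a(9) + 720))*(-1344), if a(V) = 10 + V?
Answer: 901473216/739 ≈ 1.2199e+6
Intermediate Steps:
(-907 + (-39 - 427)/(a(9) + 720))*(-1344) = (-907 + (-39 - 427)/((10 + 9) + 720))*(-1344) = (-907 - 466/(19 + 720))*(-1344) = (-907 - 466/739)*(-1344) = -670739/739*(-1344) = 901473216/739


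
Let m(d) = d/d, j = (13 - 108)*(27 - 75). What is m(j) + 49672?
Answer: 49673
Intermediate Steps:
j = 4560 (j = -95*(-48) = 4560)
m(d) = 1
m(j) + 49672 = 1 + 49672 = 49673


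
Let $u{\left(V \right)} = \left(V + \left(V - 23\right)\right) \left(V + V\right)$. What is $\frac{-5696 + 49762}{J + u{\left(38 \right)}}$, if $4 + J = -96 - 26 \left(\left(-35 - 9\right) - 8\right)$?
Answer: $\frac{2003}{240} \approx 8.3458$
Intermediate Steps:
$u{\left(V \right)} = 2 V \left(-23 + 2 V\right)$ ($u{\left(V \right)} = \left(V + \left(-23 + V\right)\right) 2 V = \left(-23 + 2 V\right) 2 V = 2 V \left(-23 + 2 V\right)$)
$J = 1252$ ($J = -4 - \left(96 + 26 \left(\left(-35 - 9\right) - 8\right)\right) = -4 - \left(96 + 26 \left(-44 - 8\right)\right) = -4 - -1256 = -4 + \left(-96 + 1352\right) = -4 + 1256 = 1252$)
$\frac{-5696 + 49762}{J + u{\left(38 \right)}} = \frac{-5696 + 49762}{1252 + 2 \cdot 38 \left(-23 + 2 \cdot 38\right)} = \frac{44066}{1252 + 2 \cdot 38 \left(-23 + 76\right)} = \frac{44066}{1252 + 2 \cdot 38 \cdot 53} = \frac{44066}{1252 + 4028} = \frac{44066}{5280} = 44066 \cdot \frac{1}{5280} = \frac{2003}{240}$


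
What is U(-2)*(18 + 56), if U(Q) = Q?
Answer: -148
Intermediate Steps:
U(-2)*(18 + 56) = -2*(18 + 56) = -2*74 = -148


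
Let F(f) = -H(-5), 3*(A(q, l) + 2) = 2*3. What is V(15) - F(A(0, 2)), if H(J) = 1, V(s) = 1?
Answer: 2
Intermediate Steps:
A(q, l) = 0 (A(q, l) = -2 + (2*3)/3 = -2 + (1/3)*6 = -2 + 2 = 0)
F(f) = -1 (F(f) = -1*1 = -1)
V(15) - F(A(0, 2)) = 1 - 1*(-1) = 1 + 1 = 2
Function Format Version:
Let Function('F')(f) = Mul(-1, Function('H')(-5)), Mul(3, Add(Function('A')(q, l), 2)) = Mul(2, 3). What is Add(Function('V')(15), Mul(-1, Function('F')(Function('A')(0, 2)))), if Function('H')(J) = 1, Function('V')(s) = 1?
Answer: 2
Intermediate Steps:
Function('A')(q, l) = 0 (Function('A')(q, l) = Add(-2, Mul(Rational(1, 3), Mul(2, 3))) = Add(-2, Mul(Rational(1, 3), 6)) = Add(-2, 2) = 0)
Function('F')(f) = -1 (Function('F')(f) = Mul(-1, 1) = -1)
Add(Function('V')(15), Mul(-1, Function('F')(Function('A')(0, 2)))) = Add(1, Mul(-1, -1)) = Add(1, 1) = 2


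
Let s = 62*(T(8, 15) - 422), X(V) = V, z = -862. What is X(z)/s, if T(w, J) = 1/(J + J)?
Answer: 12930/392429 ≈ 0.032949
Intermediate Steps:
T(w, J) = 1/(2*J)
s = -392429/15 (s = 62*((½)/15 - 422) = 62*((½)*(1/15) - 422) = 62*(1/30 - 422) = 62*(-12659/30) = -392429/15 ≈ -26162.)
X(z)/s = -862/(-392429/15) = -862*(-15/392429) = 12930/392429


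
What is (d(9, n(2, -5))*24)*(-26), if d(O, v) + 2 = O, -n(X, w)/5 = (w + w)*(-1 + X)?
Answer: -4368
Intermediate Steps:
n(X, w) = -10*w*(-1 + X) (n(X, w) = -5*(w + w)*(-1 + X) = -5*2*w*(-1 + X) = -10*w*(-1 + X))
d(O, v) = -2 + O
(d(9, n(2, -5))*24)*(-26) = ((-2 + 9)*24)*(-26) = (7*24)*(-26) = 168*(-26) = -4368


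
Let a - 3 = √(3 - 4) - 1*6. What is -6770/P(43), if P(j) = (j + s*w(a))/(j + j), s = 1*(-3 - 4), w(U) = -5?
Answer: -291110/39 ≈ -7464.4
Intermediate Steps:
a = -3 + I (a = 3 + (√(3 - 4) - 1*6) = 3 + (√(-1) - 6) = 3 + (I - 6) = 3 + (-6 + I) = -3 + I ≈ -3.0 + 1.0*I)
s = -7 (s = 1*(-7) = -7)
P(j) = (35 + j)/(2*j) (P(j) = (j - 7*(-5))/(j + j) = (j + 35)/((2*j)) = (35 + j)*(1/(2*j)) = (35 + j)/(2*j))
-6770/P(43) = -6770*86/(35 + 43) = -6770/((½)*(1/43)*78) = -6770/39/43 = -6770*43/39 = -291110/39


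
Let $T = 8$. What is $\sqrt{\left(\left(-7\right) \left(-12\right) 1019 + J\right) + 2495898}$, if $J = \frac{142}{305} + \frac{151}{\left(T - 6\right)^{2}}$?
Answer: $\frac{\sqrt{960588137415}}{610} \approx 1606.7$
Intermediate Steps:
$J = \frac{46623}{1220}$ ($J = \frac{142}{305} + \frac{151}{\left(8 - 6\right)^{2}} = 142 \cdot \frac{1}{305} + \frac{151}{2^{2}} = \frac{142}{305} + \frac{151}{4} = \frac{46623}{1220} \approx 38.216$)
$\sqrt{\left(\left(-7\right) \left(-12\right) 1019 + J\right) + 2495898} = \sqrt{\left(\left(-7\right) \left(-12\right) 1019 + \frac{46623}{1220}\right) + 2495898} = \sqrt{\left(84 \cdot 1019 + \frac{46623}{1220}\right) + 2495898} = \sqrt{\left(85596 + \frac{46623}{1220}\right) + 2495898} = \sqrt{\frac{104473743}{1220} + 2495898} = \sqrt{\frac{3149469303}{1220}} = \frac{\sqrt{960588137415}}{610}$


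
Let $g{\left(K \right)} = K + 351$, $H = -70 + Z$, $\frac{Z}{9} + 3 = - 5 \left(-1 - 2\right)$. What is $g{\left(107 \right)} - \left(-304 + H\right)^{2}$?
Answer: $-70298$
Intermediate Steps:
$Z = 108$ ($Z = -27 + 9 \left(- 5 \left(-1 - 2\right)\right) = -27 + 9 \left(\left(-5\right) \left(-3\right)\right) = -27 + 9 \cdot 15 = -27 + 135 = 108$)
$H = 38$ ($H = -70 + 108 = 38$)
$g{\left(K \right)} = 351 + K$
$g{\left(107 \right)} - \left(-304 + H\right)^{2} = \left(351 + 107\right) - \left(-304 + 38\right)^{2} = 458 - \left(-266\right)^{2} = 458 - 70756 = -70298$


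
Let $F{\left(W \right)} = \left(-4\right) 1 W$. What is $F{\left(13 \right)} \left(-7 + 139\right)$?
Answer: $-6864$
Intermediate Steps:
$F{\left(W \right)} = - 4 W$
$F{\left(13 \right)} \left(-7 + 139\right) = \left(-4\right) 13 \left(-7 + 139\right) = \left(-52\right) 132 = -6864$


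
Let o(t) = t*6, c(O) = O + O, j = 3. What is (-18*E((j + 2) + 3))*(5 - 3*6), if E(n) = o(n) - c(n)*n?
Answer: -18720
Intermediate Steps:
c(O) = 2*O
o(t) = 6*t
E(n) = -2*n**2 + 6*n (E(n) = 6*n - 2*n*n = 6*n - 2*n**2 = -2*n**2 + 6*n)
(-18*E((j + 2) + 3))*(5 - 3*6) = (-36*((3 + 2) + 3)*(3 - ((3 + 2) + 3)))*(5 - 3*6) = (-36*(5 + 3)*(3 - (5 + 3)))*(5 - 18) = -36*8*(3 - 1*8)*(-13) = -36*8*(3 - 8)*(-13) = -36*8*(-5)*(-13) = -18*(-80)*(-13) = 1440*(-13) = -18720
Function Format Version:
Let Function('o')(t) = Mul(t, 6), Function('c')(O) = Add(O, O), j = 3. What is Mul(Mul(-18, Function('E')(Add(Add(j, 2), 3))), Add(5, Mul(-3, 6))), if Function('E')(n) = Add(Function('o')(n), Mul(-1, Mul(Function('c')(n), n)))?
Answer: -18720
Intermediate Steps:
Function('c')(O) = Mul(2, O)
Function('o')(t) = Mul(6, t)
Function('E')(n) = Add(Mul(-2, Pow(n, 2)), Mul(6, n)) (Function('E')(n) = Add(Mul(6, n), Mul(-1, Mul(Mul(2, n), n))) = Add(Mul(6, n), Mul(-1, Mul(2, Pow(n, 2)))) = Add(Mul(6, n), Mul(-2, Pow(n, 2))) = Add(Mul(-2, Pow(n, 2)), Mul(6, n)))
Mul(Mul(-18, Function('E')(Add(Add(j, 2), 3))), Add(5, Mul(-3, 6))) = Mul(Mul(-18, Mul(2, Add(Add(3, 2), 3), Add(3, Mul(-1, Add(Add(3, 2), 3))))), Add(5, Mul(-3, 6))) = Mul(Mul(-18, Mul(2, Add(5, 3), Add(3, Mul(-1, Add(5, 3))))), Add(5, -18)) = Mul(Mul(-18, Mul(2, 8, Add(3, Mul(-1, 8)))), -13) = Mul(Mul(-18, Mul(2, 8, Add(3, -8))), -13) = Mul(Mul(-18, Mul(2, 8, -5)), -13) = Mul(Mul(-18, -80), -13) = Mul(1440, -13) = -18720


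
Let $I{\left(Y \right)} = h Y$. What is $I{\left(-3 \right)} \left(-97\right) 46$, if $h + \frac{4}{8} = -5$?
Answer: $-73623$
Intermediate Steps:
$h = - \frac{11}{2}$ ($h = - \frac{1}{2} - 5 = - \frac{11}{2} \approx -5.5$)
$I{\left(Y \right)} = - \frac{11 Y}{2}$
$I{\left(-3 \right)} \left(-97\right) 46 = \left(- \frac{11}{2}\right) \left(-3\right) \left(-97\right) 46 = \frac{33}{2} \left(-97\right) 46 = \left(- \frac{3201}{2}\right) 46 = -73623$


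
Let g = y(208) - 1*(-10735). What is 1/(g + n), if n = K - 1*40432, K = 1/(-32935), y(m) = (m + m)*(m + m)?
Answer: 32935/4721528664 ≈ 6.9755e-6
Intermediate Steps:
y(m) = 4*m² (y(m) = (2*m)*(2*m) = 4*m²)
K = -1/32935 ≈ -3.0363e-5
g = 183791 (g = 4*208² - 1*(-10735) = 4*43264 + 10735 = 173056 + 10735 = 183791)
n = -1331627921/32935 (n = -1/32935 - 1*40432 = -1/32935 - 40432 = -1331627921/32935 ≈ -40432.)
1/(g + n) = 1/(183791 - 1331627921/32935) = 1/(4721528664/32935) = 32935/4721528664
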